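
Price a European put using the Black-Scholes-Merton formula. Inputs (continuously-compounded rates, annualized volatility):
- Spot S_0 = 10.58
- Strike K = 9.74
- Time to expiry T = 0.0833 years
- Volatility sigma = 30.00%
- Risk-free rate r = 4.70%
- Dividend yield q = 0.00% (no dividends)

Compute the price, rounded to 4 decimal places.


d1 = (ln(S/K) + (r - q + 0.5*sigma^2) * T) / (sigma * sqrt(T)) = 1.04391847
d2 = d1 - sigma * sqrt(T) = 0.95733326
exp(-rT) = 0.99609255; exp(-qT) = 1.00000000
P = K * exp(-rT) * N(-d2) - S_0 * exp(-qT) * N(-d1)
N(-d1) = 0.14826156; N(-d2) = 0.16919954
P = 9.7400 * 0.99609255 * 0.16919954 - 10.5800 * 1.00000000 * 0.14826156 = 0.0730

Answer: Price = 0.0730


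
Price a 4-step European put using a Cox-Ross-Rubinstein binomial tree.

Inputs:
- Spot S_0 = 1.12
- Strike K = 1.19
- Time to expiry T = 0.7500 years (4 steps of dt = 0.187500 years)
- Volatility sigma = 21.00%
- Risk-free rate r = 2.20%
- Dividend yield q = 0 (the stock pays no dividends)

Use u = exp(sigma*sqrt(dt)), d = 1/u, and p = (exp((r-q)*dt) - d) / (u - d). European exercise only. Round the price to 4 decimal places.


Answer: Price = V(0,0) = 0.1141

Derivation:
dt = T/N = 0.187500
u = exp(sigma*sqrt(dt)) = 1.095195; d = 1/u = 0.913079
p = (exp((r-q)*dt) - d) / (u - d) = 0.499980
Discount per step: exp(-r*dt) = 0.995883
Stock lattice S(k, i) with i counting down-moves:
  k=0: S(0,0) = 1.1200
  k=1: S(1,0) = 1.2266; S(1,1) = 1.0226
  k=2: S(2,0) = 1.3434; S(2,1) = 1.1200; S(2,2) = 0.9338
  k=3: S(3,0) = 1.4713; S(3,1) = 1.2266; S(3,2) = 1.0226; S(3,3) = 0.8526
  k=4: S(4,0) = 1.6113; S(4,1) = 1.3434; S(4,2) = 1.1200; S(4,3) = 0.9338; S(4,4) = 0.7785
Terminal payoffs V(N, i) = max(K - S_T, 0):
  V(4,0) = 0.000000; V(4,1) = 0.000000; V(4,2) = 0.070000; V(4,3) = 0.256241; V(4,4) = 0.411512
Backward induction: V(k, i) = exp(-r*dt) * [p * V(k+1, i) + (1-p) * V(k+1, i+1)].
  V(3,0) = exp(-r*dt) * [p*0.000000 + (1-p)*0.000000] = 0.000000
  V(3,1) = exp(-r*dt) * [p*0.000000 + (1-p)*0.070000] = 0.034857
  V(3,2) = exp(-r*dt) * [p*0.070000 + (1-p)*0.256241] = 0.162453
  V(3,3) = exp(-r*dt) * [p*0.256241 + (1-p)*0.411512] = 0.332505
  V(2,0) = exp(-r*dt) * [p*0.000000 + (1-p)*0.034857] = 0.017358
  V(2,1) = exp(-r*dt) * [p*0.034857 + (1-p)*0.162453] = 0.098251
  V(2,2) = exp(-r*dt) * [p*0.162453 + (1-p)*0.332505] = 0.246464
  V(1,0) = exp(-r*dt) * [p*0.017358 + (1-p)*0.098251] = 0.057568
  V(1,1) = exp(-r*dt) * [p*0.098251 + (1-p)*0.246464] = 0.171651
  V(0,0) = exp(-r*dt) * [p*0.057568 + (1-p)*0.171651] = 0.114140


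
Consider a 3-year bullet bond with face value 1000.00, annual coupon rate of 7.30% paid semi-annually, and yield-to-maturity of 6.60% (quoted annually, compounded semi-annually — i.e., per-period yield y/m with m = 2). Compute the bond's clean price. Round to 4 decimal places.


Answer: Price = 1018.7731

Derivation:
Coupon per period c = face * coupon_rate / m = 36.500000
Periods per year m = 2; per-period yield y/m = 0.033000
Number of cashflows N = 6
Cashflows (t years, CF_t, discount factor 1/(1+y/m)^(m*t), PV):
  t = 0.5000: CF_t = 36.500000, DF = 0.968054, PV = 35.333979
  t = 1.0000: CF_t = 36.500000, DF = 0.937129, PV = 34.205207
  t = 1.5000: CF_t = 36.500000, DF = 0.907192, PV = 33.112495
  t = 2.0000: CF_t = 36.500000, DF = 0.878211, PV = 32.054690
  t = 2.5000: CF_t = 36.500000, DF = 0.850156, PV = 31.030677
  t = 3.0000: CF_t = 1036.500000, DF = 0.822997, PV = 853.036035
Price P = sum_t PV_t = 1018.773082


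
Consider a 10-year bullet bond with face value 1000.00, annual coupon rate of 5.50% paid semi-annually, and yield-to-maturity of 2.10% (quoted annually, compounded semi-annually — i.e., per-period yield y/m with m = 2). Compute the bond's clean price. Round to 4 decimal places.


Answer: Price = 1305.2355

Derivation:
Coupon per period c = face * coupon_rate / m = 27.500000
Periods per year m = 2; per-period yield y/m = 0.010500
Number of cashflows N = 20
Cashflows (t years, CF_t, discount factor 1/(1+y/m)^(m*t), PV):
  t = 0.5000: CF_t = 27.500000, DF = 0.989609, PV = 27.214250
  t = 1.0000: CF_t = 27.500000, DF = 0.979326, PV = 26.931470
  t = 1.5000: CF_t = 27.500000, DF = 0.969150, PV = 26.651628
  t = 2.0000: CF_t = 27.500000, DF = 0.959080, PV = 26.374694
  t = 2.5000: CF_t = 27.500000, DF = 0.949114, PV = 26.100637
  t = 3.0000: CF_t = 27.500000, DF = 0.939252, PV = 25.829428
  t = 3.5000: CF_t = 27.500000, DF = 0.929492, PV = 25.561037
  t = 4.0000: CF_t = 27.500000, DF = 0.919834, PV = 25.295435
  t = 4.5000: CF_t = 27.500000, DF = 0.910276, PV = 25.032593
  t = 5.0000: CF_t = 27.500000, DF = 0.900818, PV = 24.772482
  t = 5.5000: CF_t = 27.500000, DF = 0.891457, PV = 24.515073
  t = 6.0000: CF_t = 27.500000, DF = 0.882194, PV = 24.260340
  t = 6.5000: CF_t = 27.500000, DF = 0.873027, PV = 24.008253
  t = 7.0000: CF_t = 27.500000, DF = 0.863956, PV = 23.758786
  t = 7.5000: CF_t = 27.500000, DF = 0.854979, PV = 23.511911
  t = 8.0000: CF_t = 27.500000, DF = 0.846095, PV = 23.267601
  t = 8.5000: CF_t = 27.500000, DF = 0.837303, PV = 23.025830
  t = 9.0000: CF_t = 27.500000, DF = 0.828603, PV = 22.786571
  t = 9.5000: CF_t = 27.500000, DF = 0.819993, PV = 22.549798
  t = 10.0000: CF_t = 1027.500000, DF = 0.811472, PV = 833.787680
Price P = sum_t PV_t = 1305.235495


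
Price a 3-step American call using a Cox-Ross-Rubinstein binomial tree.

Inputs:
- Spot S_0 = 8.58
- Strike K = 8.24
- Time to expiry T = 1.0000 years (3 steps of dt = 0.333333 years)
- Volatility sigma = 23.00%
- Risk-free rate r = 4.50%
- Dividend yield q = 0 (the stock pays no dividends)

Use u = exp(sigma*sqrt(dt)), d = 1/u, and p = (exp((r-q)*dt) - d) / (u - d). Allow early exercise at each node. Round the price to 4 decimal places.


Answer: Price = V(0,0) = 1.2066

Derivation:
dt = T/N = 0.333333
u = exp(sigma*sqrt(dt)) = 1.142011; d = 1/u = 0.875648
p = (exp((r-q)*dt) - d) / (u - d) = 0.523590
Discount per step: exp(-r*dt) = 0.985112
Stock lattice S(k, i) with i counting down-moves:
  k=0: S(0,0) = 8.5800
  k=1: S(1,0) = 9.7985; S(1,1) = 7.5131
  k=2: S(2,0) = 11.1899; S(2,1) = 8.5800; S(2,2) = 6.5788
  k=3: S(3,0) = 12.7790; S(3,1) = 9.7985; S(3,2) = 7.5131; S(3,3) = 5.7607
Terminal payoffs V(N, i) = max(S_T - K, 0):
  V(3,0) = 4.539031; V(3,1) = 1.558453; V(3,2) = 0.000000; V(3,3) = 0.000000
Backward induction: V(k, i) = exp(-r*dt) * [p * V(k+1, i) + (1-p) * V(k+1, i+1)]; then take max(V_cont, immediate exercise) for American.
  V(2,0) = exp(-r*dt) * [p*4.539031 + (1-p)*1.558453] = 3.072616; exercise = 2.949939; V(2,0) = max -> 3.072616
  V(2,1) = exp(-r*dt) * [p*1.558453 + (1-p)*0.000000] = 0.803841; exercise = 0.340000; V(2,1) = max -> 0.803841
  V(2,2) = exp(-r*dt) * [p*0.000000 + (1-p)*0.000000] = 0.000000; exercise = 0.000000; V(2,2) = max -> 0.000000
  V(1,0) = exp(-r*dt) * [p*3.072616 + (1-p)*0.803841] = 1.962095; exercise = 1.558453; V(1,0) = max -> 1.962095
  V(1,1) = exp(-r*dt) * [p*0.803841 + (1-p)*0.000000] = 0.414617; exercise = 0.000000; V(1,1) = max -> 0.414617
  V(0,0) = exp(-r*dt) * [p*1.962095 + (1-p)*0.414617] = 1.206625; exercise = 0.340000; V(0,0) = max -> 1.206625


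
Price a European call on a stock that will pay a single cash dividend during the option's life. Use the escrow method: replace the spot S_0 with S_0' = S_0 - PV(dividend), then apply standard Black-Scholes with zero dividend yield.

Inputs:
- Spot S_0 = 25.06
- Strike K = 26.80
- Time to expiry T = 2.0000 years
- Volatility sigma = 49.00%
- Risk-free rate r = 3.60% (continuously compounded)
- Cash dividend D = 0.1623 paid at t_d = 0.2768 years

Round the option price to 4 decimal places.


PV(D) = D * exp(-r * t_d) = 0.1623 * 0.99008468 = 0.16069074
S_0' = S_0 - PV(D) = 25.0600 - 0.16069074 = 24.89930926
d1 = (ln(S_0'/K) + (r + sigma^2/2)*T) / (sigma*sqrt(T)) = 0.34422849
d2 = d1 - sigma*sqrt(T) = -0.34873615
exp(-rT) = 0.93053090
N(d1) = 0.63466277; N(d2) = 0.36364370
C = S_0' * N(d1) - K * exp(-rT) * N(d2) = 24.89930926 * 0.63466277 - 26.8000 * 0.93053090 * 0.36364370 = 6.7340

Answer: Price = 6.7340


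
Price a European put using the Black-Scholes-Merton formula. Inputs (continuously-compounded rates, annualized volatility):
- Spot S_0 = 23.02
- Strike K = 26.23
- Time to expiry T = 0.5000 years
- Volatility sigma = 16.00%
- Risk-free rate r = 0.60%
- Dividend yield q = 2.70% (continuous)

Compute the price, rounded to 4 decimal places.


d1 = (ln(S/K) + (r - q + 0.5*sigma^2) * T) / (sigma * sqrt(T)) = -1.19006417
d2 = d1 - sigma * sqrt(T) = -1.30320125
exp(-rT) = 0.99700450; exp(-qT) = 0.98659072
P = K * exp(-rT) * N(-d2) - S_0 * exp(-qT) * N(-d1)
N(-d1) = 0.88298941; N(-d2) = 0.90374697
P = 26.2300 * 0.99700450 * 0.90374697 - 23.0200 * 0.98659072 * 0.88298941 = 3.5804

Answer: Price = 3.5804


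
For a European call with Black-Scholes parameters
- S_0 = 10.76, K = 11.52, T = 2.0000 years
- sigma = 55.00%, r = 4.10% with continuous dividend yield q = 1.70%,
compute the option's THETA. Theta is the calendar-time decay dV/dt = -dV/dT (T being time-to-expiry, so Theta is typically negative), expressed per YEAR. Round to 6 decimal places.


d1 = 0.3628755000; d2 = -0.4149419593
phi(d1) = 0.3735221966; exp(-qT) = 0.9665715046; exp(-rT) = 0.9212719587
Theta = -S*exp(-qT)*phi(d1)*sigma/(2*sqrt(T)) - r*K*exp(-rT)*N(d2) + q*S*exp(-qT)*N(d1)
N(d1) = 0.6416510554; N(d2) = 0.3390921962; sqrt(T) = 1.4142135624
Term 1 = -10.7600 * 0.9665715046 * 0.3735221966 * 0.5500 / (2 * 1.4142135624) = -0.7554058954
Term 2 = -0.0410 * 11.5200 * 0.9212719587 * 0.3390921962 = -0.1475509410
Term 3 = 0.0170 * 10.7600 * 0.9665715046 * 0.6416510554 = 0.1134472814
Theta = -0.7554058954 + (-0.1475509410) + (0.1134472814) = -0.789510

Answer: Theta = -0.789510


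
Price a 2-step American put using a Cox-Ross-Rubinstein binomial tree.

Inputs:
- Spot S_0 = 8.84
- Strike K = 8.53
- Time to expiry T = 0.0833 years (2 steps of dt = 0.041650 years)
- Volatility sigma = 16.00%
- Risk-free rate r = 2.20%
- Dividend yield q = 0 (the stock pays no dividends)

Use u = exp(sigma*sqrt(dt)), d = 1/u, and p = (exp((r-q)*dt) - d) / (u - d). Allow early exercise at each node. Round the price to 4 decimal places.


Answer: Price = V(0,0) = 0.0607

Derivation:
dt = T/N = 0.041650
u = exp(sigma*sqrt(dt)) = 1.033192; d = 1/u = 0.967874
p = (exp((r-q)*dt) - d) / (u - d) = 0.505872
Discount per step: exp(-r*dt) = 0.999084
Stock lattice S(k, i) with i counting down-moves:
  k=0: S(0,0) = 8.8400
  k=1: S(1,0) = 9.1334; S(1,1) = 8.5560
  k=2: S(2,0) = 9.4366; S(2,1) = 8.8400; S(2,2) = 8.2811
Terminal payoffs V(N, i) = max(K - S_T, 0):
  V(2,0) = 0.000000; V(2,1) = 0.000000; V(2,2) = 0.248864
Backward induction: V(k, i) = exp(-r*dt) * [p * V(k+1, i) + (1-p) * V(k+1, i+1)]; then take max(V_cont, immediate exercise) for American.
  V(1,0) = exp(-r*dt) * [p*0.000000 + (1-p)*0.000000] = 0.000000; exercise = 0.000000; V(1,0) = max -> 0.000000
  V(1,1) = exp(-r*dt) * [p*0.000000 + (1-p)*0.248864] = 0.122858; exercise = 0.000000; V(1,1) = max -> 0.122858
  V(0,0) = exp(-r*dt) * [p*0.000000 + (1-p)*0.122858] = 0.060652; exercise = 0.000000; V(0,0) = max -> 0.060652


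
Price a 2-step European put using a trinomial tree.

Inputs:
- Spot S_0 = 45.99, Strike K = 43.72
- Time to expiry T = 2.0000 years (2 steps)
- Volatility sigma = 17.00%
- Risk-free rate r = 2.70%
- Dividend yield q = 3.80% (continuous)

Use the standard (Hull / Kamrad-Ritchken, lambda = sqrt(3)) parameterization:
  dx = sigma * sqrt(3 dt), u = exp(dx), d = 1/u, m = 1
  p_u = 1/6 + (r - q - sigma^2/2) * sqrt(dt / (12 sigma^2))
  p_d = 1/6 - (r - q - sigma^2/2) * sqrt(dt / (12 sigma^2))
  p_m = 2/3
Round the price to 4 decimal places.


dt = T/N = 1.000000; dx = sigma*sqrt(3*dt) = 0.294449
u = exp(dx) = 1.342386; d = 1/u = 0.744942
p_u = 0.123450, p_m = 0.666667, p_d = 0.209883
Discount per step: exp(-r*dt) = 0.973361
Stock lattice S(k, j) with j the centered position index:
  k=0: S(0,+0) = 45.9900
  k=1: S(1,-1) = 34.2599; S(1,+0) = 45.9900; S(1,+1) = 61.7363
  k=2: S(2,-2) = 25.5216; S(2,-1) = 34.2599; S(2,+0) = 45.9900; S(2,+1) = 61.7363; S(2,+2) = 82.8740
Terminal payoffs V(N, j) = max(K - S_T, 0):
  V(2,-2) = 18.198360; V(2,-1) = 9.460108; V(2,+0) = 0.000000; V(2,+1) = 0.000000; V(2,+2) = 0.000000
Backward induction: V(k, j) = exp(-r*dt) * [p_u * V(k+1, j+1) + p_m * V(k+1, j) + p_d * V(k+1, j-1)]
  V(1,-1) = exp(-r*dt) * [p_u*0.000000 + p_m*9.460108 + p_d*18.198360] = 9.856514
  V(1,+0) = exp(-r*dt) * [p_u*0.000000 + p_m*0.000000 + p_d*9.460108] = 1.932624
  V(1,+1) = exp(-r*dt) * [p_u*0.000000 + p_m*0.000000 + p_d*0.000000] = 0.000000
  V(0,+0) = exp(-r*dt) * [p_u*0.000000 + p_m*1.932624 + p_d*9.856514] = 3.267702

Answer: Price = V(0,0) = 3.2677


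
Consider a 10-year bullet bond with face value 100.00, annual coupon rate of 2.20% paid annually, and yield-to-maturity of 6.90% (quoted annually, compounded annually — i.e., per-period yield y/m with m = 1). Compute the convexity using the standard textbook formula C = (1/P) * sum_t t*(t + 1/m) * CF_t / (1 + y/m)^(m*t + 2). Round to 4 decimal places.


Coupon per period c = face * coupon_rate / m = 2.200000
Periods per year m = 1; per-period yield y/m = 0.069000
Number of cashflows N = 10
Cashflows (t years, CF_t, discount factor 1/(1+y/m)^(m*t), PV):
  t = 1.0000: CF_t = 2.200000, DF = 0.935454, PV = 2.057998
  t = 2.0000: CF_t = 2.200000, DF = 0.875074, PV = 1.925162
  t = 3.0000: CF_t = 2.200000, DF = 0.818591, PV = 1.800900
  t = 4.0000: CF_t = 2.200000, DF = 0.765754, PV = 1.684658
  t = 5.0000: CF_t = 2.200000, DF = 0.716327, PV = 1.575920
  t = 6.0000: CF_t = 2.200000, DF = 0.670091, PV = 1.474200
  t = 7.0000: CF_t = 2.200000, DF = 0.626839, PV = 1.379046
  t = 8.0000: CF_t = 2.200000, DF = 0.586379, PV = 1.290034
  t = 9.0000: CF_t = 2.200000, DF = 0.548530, PV = 1.206767
  t = 10.0000: CF_t = 102.200000, DF = 0.513125, PV = 52.441348
Price P = sum_t PV_t = 66.836032
Convexity numerator sum_t t*(t + 1/m) * CF_t / (1+y/m)^(m*t + 2):
  t = 1.0000: term = 3.601800
  t = 2.0000: term = 10.107951
  t = 3.0000: term = 18.911039
  t = 4.0000: term = 29.484003
  t = 5.0000: term = 41.371379
  t = 6.0000: term = 54.181413
  t = 7.0000: term = 67.578938
  t = 8.0000: term = 81.278958
  t = 9.0000: term = 95.040877
  t = 10.0000: term = 5047.904366
Convexity = (1/P) * sum = 5449.460723 / 66.836032 = 81.534773

Answer: Convexity = 81.5348


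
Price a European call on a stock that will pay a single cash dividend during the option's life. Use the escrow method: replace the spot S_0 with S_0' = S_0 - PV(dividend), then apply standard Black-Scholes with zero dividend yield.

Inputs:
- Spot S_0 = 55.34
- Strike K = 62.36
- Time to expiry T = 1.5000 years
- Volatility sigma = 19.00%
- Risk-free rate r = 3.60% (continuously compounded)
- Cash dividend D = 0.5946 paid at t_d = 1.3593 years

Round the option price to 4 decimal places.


PV(D) = D * exp(-r * t_d) = 0.5946 * 0.95224321 = 0.56620382
S_0' = S_0 - PV(D) = 55.3400 - 0.56620382 = 54.77379618
d1 = (ln(S_0'/K) + (r + sigma^2/2)*T) / (sigma*sqrt(T)) = -0.20901082
d2 = d1 - sigma*sqrt(T) = -0.44171234
exp(-rT) = 0.94743211
N(d1) = 0.41721990; N(d2) = 0.32934869
C = S_0' * N(d1) - K * exp(-rT) * N(d2) = 54.77379618 * 0.41721990 - 62.3600 * 0.94743211 * 0.32934869 = 3.3942

Answer: Price = 3.3942


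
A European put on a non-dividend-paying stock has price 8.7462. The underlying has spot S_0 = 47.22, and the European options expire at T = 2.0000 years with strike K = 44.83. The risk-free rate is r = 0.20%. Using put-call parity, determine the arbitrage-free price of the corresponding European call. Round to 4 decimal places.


Put-call parity: C - P = S_0 * exp(-qT) - K * exp(-rT).
S_0 * exp(-qT) = 47.2200 * 1.00000000 = 47.22000000
K * exp(-rT) = 44.8300 * 0.99600799 = 44.65103816
C = P + S*exp(-qT) - K*exp(-rT)
C = 8.7462 + 47.22000000 - 44.65103816 = 11.3152

Answer: Call price = 11.3152


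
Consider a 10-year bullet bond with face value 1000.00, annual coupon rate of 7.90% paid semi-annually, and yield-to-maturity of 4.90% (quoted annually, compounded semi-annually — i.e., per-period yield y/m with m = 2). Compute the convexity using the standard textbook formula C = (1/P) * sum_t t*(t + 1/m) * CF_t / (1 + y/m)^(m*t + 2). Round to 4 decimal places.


Answer: Convexity = 66.2229

Derivation:
Coupon per period c = face * coupon_rate / m = 39.500000
Periods per year m = 2; per-period yield y/m = 0.024500
Number of cashflows N = 20
Cashflows (t years, CF_t, discount factor 1/(1+y/m)^(m*t), PV):
  t = 0.5000: CF_t = 39.500000, DF = 0.976086, PV = 38.555393
  t = 1.0000: CF_t = 39.500000, DF = 0.952744, PV = 37.633375
  t = 1.5000: CF_t = 39.500000, DF = 0.929960, PV = 36.733407
  t = 2.0000: CF_t = 39.500000, DF = 0.907721, PV = 35.854960
  t = 2.5000: CF_t = 39.500000, DF = 0.886013, PV = 34.997521
  t = 3.0000: CF_t = 39.500000, DF = 0.864825, PV = 34.160587
  t = 3.5000: CF_t = 39.500000, DF = 0.844143, PV = 33.343667
  t = 4.0000: CF_t = 39.500000, DF = 0.823957, PV = 32.546283
  t = 4.5000: CF_t = 39.500000, DF = 0.804252, PV = 31.767968
  t = 5.0000: CF_t = 39.500000, DF = 0.785019, PV = 31.008265
  t = 5.5000: CF_t = 39.500000, DF = 0.766246, PV = 30.266730
  t = 6.0000: CF_t = 39.500000, DF = 0.747922, PV = 29.542928
  t = 6.5000: CF_t = 39.500000, DF = 0.730036, PV = 28.836436
  t = 7.0000: CF_t = 39.500000, DF = 0.712578, PV = 28.146838
  t = 7.5000: CF_t = 39.500000, DF = 0.695538, PV = 27.473732
  t = 8.0000: CF_t = 39.500000, DF = 0.678904, PV = 26.816722
  t = 8.5000: CF_t = 39.500000, DF = 0.662669, PV = 26.175424
  t = 9.0000: CF_t = 39.500000, DF = 0.646822, PV = 25.549462
  t = 9.5000: CF_t = 39.500000, DF = 0.631354, PV = 24.938470
  t = 10.0000: CF_t = 1039.500000, DF = 0.616255, PV = 640.597499
Price P = sum_t PV_t = 1234.945667
Convexity numerator sum_t t*(t + 1/m) * CF_t / (1+y/m)^(m*t + 2):
  t = 0.5000: term = 18.366703
  t = 1.0000: term = 53.782440
  t = 1.5000: term = 104.992563
  t = 2.0000: term = 170.802933
  t = 2.5000: term = 250.077500
  t = 3.0000: term = 341.735969
  t = 3.5000: term = 444.751546
  t = 4.0000: term = 558.148772
  t = 4.5000: term = 681.001430
  t = 5.0000: term = 812.430533
  t = 5.5000: term = 951.602381
  t = 6.0000: term = 1097.726692
  t = 6.5000: term = 1250.054798
  t = 7.0000: term = 1407.877911
  t = 7.5000: term = 1570.525454
  t = 8.0000: term = 1737.363443
  t = 8.5000: term = 1907.792946
  t = 9.0000: term = 2081.248585
  t = 9.5000: term = 2257.197099
  t = 10.0000: term = 64084.147673
Convexity = (1/P) * sum = 81781.627371 / 1234.945667 = 66.222855


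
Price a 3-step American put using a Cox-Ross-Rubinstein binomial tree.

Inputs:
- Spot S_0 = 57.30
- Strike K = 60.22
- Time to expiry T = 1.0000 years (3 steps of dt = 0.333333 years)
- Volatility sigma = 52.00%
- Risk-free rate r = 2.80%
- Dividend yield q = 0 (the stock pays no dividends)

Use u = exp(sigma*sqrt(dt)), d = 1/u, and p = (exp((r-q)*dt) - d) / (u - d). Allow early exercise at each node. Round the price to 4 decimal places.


Answer: Price = V(0,0) = 13.5985

Derivation:
dt = T/N = 0.333333
u = exp(sigma*sqrt(dt)) = 1.350159; d = 1/u = 0.740654
p = (exp((r-q)*dt) - d) / (u - d) = 0.440888
Discount per step: exp(-r*dt) = 0.990710
Stock lattice S(k, i) with i counting down-moves:
  k=0: S(0,0) = 57.3000
  k=1: S(1,0) = 77.3641; S(1,1) = 42.4395
  k=2: S(2,0) = 104.4538; S(2,1) = 57.3000; S(2,2) = 31.4329
  k=3: S(3,0) = 141.0292; S(3,1) = 77.3641; S(3,2) = 42.4395; S(3,3) = 23.2809
Terminal payoffs V(N, i) = max(K - S_T, 0):
  V(3,0) = 0.000000; V(3,1) = 0.000000; V(3,2) = 17.780545; V(3,3) = 36.939079
Backward induction: V(k, i) = exp(-r*dt) * [p * V(k+1, i) + (1-p) * V(k+1, i+1)]; then take max(V_cont, immediate exercise) for American.
  V(2,0) = exp(-r*dt) * [p*0.000000 + (1-p)*0.000000] = 0.000000; exercise = 0.000000; V(2,0) = max -> 0.000000
  V(2,1) = exp(-r*dt) * [p*0.000000 + (1-p)*17.780545] = 9.848965; exercise = 2.920000; V(2,1) = max -> 9.848965
  V(2,2) = exp(-r*dt) * [p*17.780545 + (1-p)*36.939079] = 28.227623; exercise = 28.787061; V(2,2) = max -> 28.787061
  V(1,0) = exp(-r*dt) * [p*0.000000 + (1-p)*9.848965] = 5.455519; exercise = 0.000000; V(1,0) = max -> 5.455519
  V(1,1) = exp(-r*dt) * [p*9.848965 + (1-p)*28.787061] = 20.247622; exercise = 17.780545; V(1,1) = max -> 20.247622
  V(0,0) = exp(-r*dt) * [p*5.455519 + (1-p)*20.247622] = 13.598451; exercise = 2.920000; V(0,0) = max -> 13.598451


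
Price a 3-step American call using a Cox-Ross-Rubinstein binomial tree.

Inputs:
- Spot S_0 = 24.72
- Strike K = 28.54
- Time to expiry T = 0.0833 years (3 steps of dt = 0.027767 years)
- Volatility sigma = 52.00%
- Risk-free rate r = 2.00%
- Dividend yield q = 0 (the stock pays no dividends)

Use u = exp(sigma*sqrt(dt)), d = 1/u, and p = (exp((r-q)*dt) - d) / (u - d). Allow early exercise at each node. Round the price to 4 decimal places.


Answer: Price = V(0,0) = 0.3922

Derivation:
dt = T/N = 0.027767
u = exp(sigma*sqrt(dt)) = 1.090514; d = 1/u = 0.916999
p = (exp((r-q)*dt) - d) / (u - d) = 0.481553
Discount per step: exp(-r*dt) = 0.999445
Stock lattice S(k, i) with i counting down-moves:
  k=0: S(0,0) = 24.7200
  k=1: S(1,0) = 26.9575; S(1,1) = 22.6682
  k=2: S(2,0) = 29.3975; S(2,1) = 24.7200; S(2,2) = 20.7867
  k=3: S(3,0) = 32.0584; S(3,1) = 26.9575; S(3,2) = 22.6682; S(3,3) = 19.0614
Terminal payoffs V(N, i) = max(S_T - K, 0):
  V(3,0) = 3.518444; V(3,1) = 0.000000; V(3,2) = 0.000000; V(3,3) = 0.000000
Backward induction: V(k, i) = exp(-r*dt) * [p * V(k+1, i) + (1-p) * V(k+1, i+1)]; then take max(V_cont, immediate exercise) for American.
  V(2,0) = exp(-r*dt) * [p*3.518444 + (1-p)*0.000000] = 1.693375; exercise = 0.857549; V(2,0) = max -> 1.693375
  V(2,1) = exp(-r*dt) * [p*0.000000 + (1-p)*0.000000] = 0.000000; exercise = 0.000000; V(2,1) = max -> 0.000000
  V(2,2) = exp(-r*dt) * [p*0.000000 + (1-p)*0.000000] = 0.000000; exercise = 0.000000; V(2,2) = max -> 0.000000
  V(1,0) = exp(-r*dt) * [p*1.693375 + (1-p)*0.000000] = 0.814997; exercise = 0.000000; V(1,0) = max -> 0.814997
  V(1,1) = exp(-r*dt) * [p*0.000000 + (1-p)*0.000000] = 0.000000; exercise = 0.000000; V(1,1) = max -> 0.000000
  V(0,0) = exp(-r*dt) * [p*0.814997 + (1-p)*0.000000] = 0.392246; exercise = 0.000000; V(0,0) = max -> 0.392246


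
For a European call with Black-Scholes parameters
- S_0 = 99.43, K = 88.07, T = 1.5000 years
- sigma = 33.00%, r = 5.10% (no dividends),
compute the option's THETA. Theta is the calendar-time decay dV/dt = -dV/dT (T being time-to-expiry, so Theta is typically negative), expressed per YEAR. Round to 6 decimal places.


Answer: Theta = -6.758380

Derivation:
d1 = 0.6915402564; d2 = 0.2873744488
phi(d1) = 0.3140972913; exp(-qT) = 1.0000000000; exp(-rT) = 0.9263529143
Theta = -S*exp(-qT)*phi(d1)*sigma/(2*sqrt(T)) - r*K*exp(-rT)*N(d2) + q*S*exp(-qT)*N(d1)
N(d1) = 0.7553869542; N(d2) = 0.6130871883; sqrt(T) = 1.2247448714
Term 1 = -99.4300 * 1.0000000000 * 0.3140972913 * 0.3300 / (2 * 1.2247448714) = -4.2074595098
Term 2 = -0.0510 * 88.0700 * 0.9263529143 * 0.6130871883 = -2.5509202733
Term 3 = 0 (no dividend yield, q = 0)
Theta = -4.2074595098 + (-2.5509202733) + (0.0000000000) = -6.758380


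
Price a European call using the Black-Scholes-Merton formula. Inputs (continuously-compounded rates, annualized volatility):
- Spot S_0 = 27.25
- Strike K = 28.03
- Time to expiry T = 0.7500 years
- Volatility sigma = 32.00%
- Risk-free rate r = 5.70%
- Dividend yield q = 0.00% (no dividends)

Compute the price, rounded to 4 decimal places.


Answer: Price = 3.1820

Derivation:
d1 = (ln(S/K) + (r - q + 0.5*sigma^2) * T) / (sigma * sqrt(T)) = 0.19098803
d2 = d1 - sigma * sqrt(T) = -0.08614010
exp(-rT) = 0.95815090; exp(-qT) = 1.00000000
C = S_0 * exp(-qT) * N(d1) - K * exp(-rT) * N(d2)
N(d1) = 0.57573252; N(d2) = 0.46567752
C = 27.2500 * 1.00000000 * 0.57573252 - 28.0300 * 0.95815090 * 0.46567752 = 3.1820


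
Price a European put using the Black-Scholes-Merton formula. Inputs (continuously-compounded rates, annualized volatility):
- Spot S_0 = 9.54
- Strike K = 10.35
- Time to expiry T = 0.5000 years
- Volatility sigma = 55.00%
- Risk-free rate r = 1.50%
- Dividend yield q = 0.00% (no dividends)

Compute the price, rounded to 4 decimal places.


d1 = (ln(S/K) + (r - q + 0.5*sigma^2) * T) / (sigma * sqrt(T)) = 0.00419627
d2 = d1 - sigma * sqrt(T) = -0.38471246
exp(-rT) = 0.99252805; exp(-qT) = 1.00000000
P = K * exp(-rT) * N(-d2) - S_0 * exp(-qT) * N(-d1)
N(-d1) = 0.49832594; N(-d2) = 0.64977477
P = 10.3500 * 0.99252805 * 0.64977477 - 9.5400 * 1.00000000 * 0.49832594 = 1.9209

Answer: Price = 1.9209


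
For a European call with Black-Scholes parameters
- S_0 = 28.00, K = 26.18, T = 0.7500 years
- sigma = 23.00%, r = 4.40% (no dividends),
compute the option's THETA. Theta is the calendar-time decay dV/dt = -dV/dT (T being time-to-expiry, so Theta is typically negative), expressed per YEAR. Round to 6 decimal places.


Answer: Theta = -1.968896

Derivation:
d1 = 0.6026846485; d2 = 0.4034988056
phi(d1) = 0.3326870815; exp(-qT) = 1.0000000000; exp(-rT) = 0.9675385596
Theta = -S*exp(-qT)*phi(d1)*sigma/(2*sqrt(T)) - r*K*exp(-rT)*N(d2) + q*S*exp(-qT)*N(d1)
N(d1) = 0.7266407520; N(d2) = 0.6567093434; sqrt(T) = 0.8660254038
Term 1 = -28.0000 * 1.0000000000 * 0.3326870815 * 0.2300 / (2 * 0.8660254038) = -1.2369757258
Term 2 = -0.0440 * 26.1800 * 0.9675385596 * 0.6567093434 = -0.7319203059
Term 3 = 0 (no dividend yield, q = 0)
Theta = -1.2369757258 + (-0.7319203059) + (0.0000000000) = -1.968896


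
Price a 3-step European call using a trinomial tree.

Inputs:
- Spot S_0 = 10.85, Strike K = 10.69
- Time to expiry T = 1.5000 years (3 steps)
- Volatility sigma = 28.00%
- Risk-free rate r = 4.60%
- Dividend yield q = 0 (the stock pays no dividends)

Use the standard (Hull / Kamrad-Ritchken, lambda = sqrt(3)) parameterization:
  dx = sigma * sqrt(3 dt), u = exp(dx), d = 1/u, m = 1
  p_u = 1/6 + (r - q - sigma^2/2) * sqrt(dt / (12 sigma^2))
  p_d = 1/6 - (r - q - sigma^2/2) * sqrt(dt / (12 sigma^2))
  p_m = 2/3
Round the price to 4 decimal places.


Answer: Price = V(0,0) = 1.7937

Derivation:
dt = T/N = 0.500000; dx = sigma*sqrt(3*dt) = 0.342929
u = exp(dx) = 1.409068; d = 1/u = 0.709689
p_u = 0.171624, p_m = 0.666667, p_d = 0.161709
Discount per step: exp(-r*dt) = 0.977262
Stock lattice S(k, j) with j the centered position index:
  k=0: S(0,+0) = 10.8500
  k=1: S(1,-1) = 7.7001; S(1,+0) = 10.8500; S(1,+1) = 15.2884
  k=2: S(2,-2) = 5.4647; S(2,-1) = 7.7001; S(2,+0) = 10.8500; S(2,+1) = 15.2884; S(2,+2) = 21.5424
  k=3: S(3,-3) = 3.8782; S(3,-2) = 5.4647; S(3,-1) = 7.7001; S(3,+0) = 10.8500; S(3,+1) = 15.2884; S(3,+2) = 21.5424; S(3,+3) = 30.3547
Terminal payoffs V(N, j) = max(S_T - K, 0):
  V(3,-3) = 0.000000; V(3,-2) = 0.000000; V(3,-1) = 0.000000; V(3,+0) = 0.160000; V(3,+1) = 4.598389; V(3,+2) = 10.852381; V(3,+3) = 19.664682
Backward induction: V(k, j) = exp(-r*dt) * [p_u * V(k+1, j+1) + p_m * V(k+1, j) + p_d * V(k+1, j-1)]
  V(2,-2) = exp(-r*dt) * [p_u*0.000000 + p_m*0.000000 + p_d*0.000000] = 0.000000
  V(2,-1) = exp(-r*dt) * [p_u*0.160000 + p_m*0.000000 + p_d*0.000000] = 0.026835
  V(2,+0) = exp(-r*dt) * [p_u*4.598389 + p_m*0.160000 + p_d*0.000000] = 0.875491
  V(2,+1) = exp(-r*dt) * [p_u*10.852381 + p_m*4.598389 + p_d*0.160000] = 4.841353
  V(2,+2) = exp(-r*dt) * [p_u*19.664682 + p_m*10.852381 + p_d*4.598389] = 11.095305
  V(1,-1) = exp(-r*dt) * [p_u*0.875491 + p_m*0.026835 + p_d*0.000000] = 0.164322
  V(1,+0) = exp(-r*dt) * [p_u*4.841353 + p_m*0.875491 + p_d*0.026835] = 1.386630
  V(1,+1) = exp(-r*dt) * [p_u*11.095305 + p_m*4.841353 + p_d*0.875491] = 5.153461
  V(0,+0) = exp(-r*dt) * [p_u*5.153461 + p_m*1.386630 + p_d*0.164322] = 1.793716


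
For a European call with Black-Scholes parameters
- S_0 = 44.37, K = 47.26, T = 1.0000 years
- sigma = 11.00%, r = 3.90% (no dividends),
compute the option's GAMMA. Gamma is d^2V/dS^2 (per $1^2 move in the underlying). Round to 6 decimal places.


Answer: Gamma = 0.080646

Derivation:
d1 = -0.1640973306; d2 = -0.2740973306
phi(d1) = 0.3936069328; exp(-qT) = 1.0000000000; exp(-rT) = 0.9617507091
Gamma = exp(-qT) * phi(d1) / (S * sigma * sqrt(T)) = 1.0000000000 * 0.3936069328 / (44.3700 * 0.1100 * 1.0000000000) = 0.080646


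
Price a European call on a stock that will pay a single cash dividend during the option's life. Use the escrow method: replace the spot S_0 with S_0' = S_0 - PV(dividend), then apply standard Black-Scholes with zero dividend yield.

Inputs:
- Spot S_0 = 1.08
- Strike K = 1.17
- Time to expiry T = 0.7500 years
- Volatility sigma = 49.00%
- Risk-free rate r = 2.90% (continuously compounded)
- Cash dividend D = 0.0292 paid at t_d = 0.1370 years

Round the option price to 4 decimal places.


Answer: Price = 0.1412

Derivation:
PV(D) = D * exp(-r * t_d) = 0.0292 * 0.99603488 = 0.02908422
S_0' = S_0 - PV(D) = 1.0800 - 0.02908422 = 1.05091578
d1 = (ln(S_0'/K) + (r + sigma^2/2)*T) / (sigma*sqrt(T)) = 0.01047645
d2 = d1 - sigma*sqrt(T) = -0.41387600
exp(-rT) = 0.97848483
N(d1) = 0.50417942; N(d2) = 0.33948246
C = S_0' * N(d1) - K * exp(-rT) * N(d2) = 1.05091578 * 0.50417942 - 1.1700 * 0.97848483 * 0.33948246 = 0.1412


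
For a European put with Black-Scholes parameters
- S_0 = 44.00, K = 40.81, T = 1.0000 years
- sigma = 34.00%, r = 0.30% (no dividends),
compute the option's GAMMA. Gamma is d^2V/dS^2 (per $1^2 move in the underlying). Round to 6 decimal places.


d1 = 0.4001837779; d2 = 0.0601837779
phi(d1) = 0.3682430631; exp(-qT) = 1.0000000000; exp(-rT) = 0.9970044955
Gamma = exp(-qT) * phi(d1) / (S * sigma * sqrt(T)) = 1.0000000000 * 0.3682430631 / (44.0000 * 0.3400 * 1.0000000000) = 0.024615

Answer: Gamma = 0.024615


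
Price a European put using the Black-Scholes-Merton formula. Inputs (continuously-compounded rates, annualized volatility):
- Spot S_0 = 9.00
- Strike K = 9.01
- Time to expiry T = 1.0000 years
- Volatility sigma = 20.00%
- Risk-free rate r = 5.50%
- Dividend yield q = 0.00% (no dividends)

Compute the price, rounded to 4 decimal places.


d1 = (ln(S/K) + (r - q + 0.5*sigma^2) * T) / (sigma * sqrt(T)) = 0.36944753
d2 = d1 - sigma * sqrt(T) = 0.16944753
exp(-rT) = 0.94648515; exp(-qT) = 1.00000000
P = K * exp(-rT) * N(-d2) - S_0 * exp(-qT) * N(-d1)
N(-d1) = 0.35589709; N(-d2) = 0.43272232
P = 9.0100 * 0.94648515 * 0.43272232 - 9.0000 * 1.00000000 * 0.35589709 = 0.4871

Answer: Price = 0.4871


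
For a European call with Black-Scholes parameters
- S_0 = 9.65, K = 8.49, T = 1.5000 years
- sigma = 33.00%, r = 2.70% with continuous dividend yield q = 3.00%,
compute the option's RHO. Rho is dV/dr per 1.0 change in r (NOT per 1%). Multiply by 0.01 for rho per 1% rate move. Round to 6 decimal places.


d1 = 0.5078210754; d2 = 0.1036552678
phi(d1) = 0.3506805249; exp(-qT) = 0.9559974818; exp(-rT) = 0.9603091645
N(d2) = 0.5412785368
Rho = K*T*exp(-rT)*N(d2) = 8.4900 * 1.5000 * 0.9603091645 * 0.5412785368 = 6.619586

Answer: Rho = 6.619586


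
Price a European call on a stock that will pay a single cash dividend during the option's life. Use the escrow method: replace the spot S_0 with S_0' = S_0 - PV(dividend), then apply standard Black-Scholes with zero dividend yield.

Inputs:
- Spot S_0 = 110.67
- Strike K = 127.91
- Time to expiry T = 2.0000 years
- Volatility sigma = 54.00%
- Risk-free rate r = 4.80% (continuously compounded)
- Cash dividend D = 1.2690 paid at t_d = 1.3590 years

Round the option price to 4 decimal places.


Answer: Price = 30.2980

Derivation:
PV(D) = D * exp(-r * t_d) = 1.2690 * 0.93685009 = 1.18886276
S_0' = S_0 - PV(D) = 110.6700 - 1.18886276 = 109.48113724
d1 = (ln(S_0'/K) + (r + sigma^2/2)*T) / (sigma*sqrt(T)) = 0.30382726
d2 = d1 - sigma*sqrt(T) = -0.45984806
exp(-rT) = 0.90846402
N(d1) = 0.61937025; N(d2) = 0.32281264
C = S_0' * N(d1) - K * exp(-rT) * N(d2) = 109.48113724 * 0.61937025 - 127.9100 * 0.90846402 * 0.32281264 = 30.2980


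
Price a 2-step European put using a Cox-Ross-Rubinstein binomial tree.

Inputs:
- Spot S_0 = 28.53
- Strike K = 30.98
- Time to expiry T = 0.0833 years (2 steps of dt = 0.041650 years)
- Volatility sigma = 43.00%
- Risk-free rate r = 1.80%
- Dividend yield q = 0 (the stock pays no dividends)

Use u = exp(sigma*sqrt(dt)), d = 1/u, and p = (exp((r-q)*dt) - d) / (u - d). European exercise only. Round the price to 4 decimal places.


dt = T/N = 0.041650
u = exp(sigma*sqrt(dt)) = 1.091722; d = 1/u = 0.915985
p = (exp((r-q)*dt) - d) / (u - d) = 0.482343
Discount per step: exp(-r*dt) = 0.999251
Stock lattice S(k, i) with i counting down-moves:
  k=0: S(0,0) = 28.5300
  k=1: S(1,0) = 31.1468; S(1,1) = 26.1330
  k=2: S(2,0) = 34.0036; S(2,1) = 28.5300; S(2,2) = 23.9375
Terminal payoffs V(N, i) = max(K - S_T, 0):
  V(2,0) = 0.000000; V(2,1) = 2.450000; V(2,2) = 7.042542
Backward induction: V(k, i) = exp(-r*dt) * [p * V(k+1, i) + (1-p) * V(k+1, i+1)].
  V(1,0) = exp(-r*dt) * [p*0.000000 + (1-p)*2.450000] = 1.267310
  V(1,1) = exp(-r*dt) * [p*2.450000 + (1-p)*7.042542] = 4.823745
  V(0,0) = exp(-r*dt) * [p*1.267310 + (1-p)*4.823745] = 3.105995

Answer: Price = V(0,0) = 3.1060


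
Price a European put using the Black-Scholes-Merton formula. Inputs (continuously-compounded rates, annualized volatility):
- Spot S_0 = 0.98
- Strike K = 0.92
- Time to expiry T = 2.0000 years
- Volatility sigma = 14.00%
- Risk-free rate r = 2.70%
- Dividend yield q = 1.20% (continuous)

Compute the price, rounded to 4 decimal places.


d1 = (ln(S/K) + (r - q + 0.5*sigma^2) * T) / (sigma * sqrt(T)) = 0.56961947
d2 = d1 - sigma * sqrt(T) = 0.37162957
exp(-rT) = 0.94743211; exp(-qT) = 0.97628571
P = K * exp(-rT) * N(-d2) - S_0 * exp(-qT) * N(-d1)
N(-d1) = 0.28446791; N(-d2) = 0.35508433
P = 0.9200 * 0.94743211 * 0.35508433 - 0.9800 * 0.97628571 * 0.28446791 = 0.0373

Answer: Price = 0.0373


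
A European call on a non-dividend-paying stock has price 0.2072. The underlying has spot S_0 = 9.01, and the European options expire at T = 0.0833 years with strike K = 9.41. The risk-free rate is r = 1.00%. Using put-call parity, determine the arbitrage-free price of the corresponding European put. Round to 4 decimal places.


Answer: Put price = 0.5994

Derivation:
Put-call parity: C - P = S_0 * exp(-qT) - K * exp(-rT).
S_0 * exp(-qT) = 9.0100 * 1.00000000 = 9.01000000
K * exp(-rT) = 9.4100 * 0.99916735 = 9.40216473
P = C - S*exp(-qT) + K*exp(-rT)
P = 0.2072 - 9.01000000 + 9.40216473 = 0.5994


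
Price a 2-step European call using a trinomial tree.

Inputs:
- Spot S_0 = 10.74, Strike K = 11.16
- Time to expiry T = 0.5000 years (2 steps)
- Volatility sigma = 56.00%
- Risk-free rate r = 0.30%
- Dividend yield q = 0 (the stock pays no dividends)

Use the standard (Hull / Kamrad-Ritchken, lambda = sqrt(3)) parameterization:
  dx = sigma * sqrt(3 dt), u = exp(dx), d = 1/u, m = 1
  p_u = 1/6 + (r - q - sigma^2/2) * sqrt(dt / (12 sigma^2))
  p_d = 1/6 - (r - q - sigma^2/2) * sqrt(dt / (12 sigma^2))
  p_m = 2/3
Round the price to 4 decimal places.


Answer: Price = V(0,0) = 1.3392

Derivation:
dt = T/N = 0.250000; dx = sigma*sqrt(3*dt) = 0.484974
u = exp(dx) = 1.624133; d = 1/u = 0.615713
p_u = 0.127025, p_m = 0.666667, p_d = 0.206308
Discount per step: exp(-r*dt) = 0.999250
Stock lattice S(k, j) with j the centered position index:
  k=0: S(0,+0) = 10.7400
  k=1: S(1,-1) = 6.6128; S(1,+0) = 10.7400; S(1,+1) = 17.4432
  k=2: S(2,-2) = 4.0716; S(2,-1) = 6.6128; S(2,+0) = 10.7400; S(2,+1) = 17.4432; S(2,+2) = 28.3301
Terminal payoffs V(N, j) = max(S_T - K, 0):
  V(2,-2) = 0.000000; V(2,-1) = 0.000000; V(2,+0) = 0.000000; V(2,+1) = 6.283190; V(2,+2) = 17.170063
Backward induction: V(k, j) = exp(-r*dt) * [p_u * V(k+1, j+1) + p_m * V(k+1, j) + p_d * V(k+1, j-1)]
  V(1,-1) = exp(-r*dt) * [p_u*0.000000 + p_m*0.000000 + p_d*0.000000] = 0.000000
  V(1,+0) = exp(-r*dt) * [p_u*6.283190 + p_m*0.000000 + p_d*0.000000] = 0.797526
  V(1,+1) = exp(-r*dt) * [p_u*17.170063 + p_m*6.283190 + p_d*0.000000] = 6.365052
  V(0,+0) = exp(-r*dt) * [p_u*6.365052 + p_m*0.797526 + p_d*0.000000] = 1.339203


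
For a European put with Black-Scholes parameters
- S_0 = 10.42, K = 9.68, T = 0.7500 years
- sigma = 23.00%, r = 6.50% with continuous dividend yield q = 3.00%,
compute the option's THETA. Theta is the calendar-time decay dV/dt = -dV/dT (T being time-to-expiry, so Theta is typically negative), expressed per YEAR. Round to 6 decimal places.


Answer: Theta = -0.328144

Derivation:
d1 = 0.6012105746; d2 = 0.4020247317
phi(d1) = 0.3329824108; exp(-qT) = 0.9777512372; exp(-rT) = 0.9524192047
Theta = -S*exp(-qT)*phi(d1)*sigma/(2*sqrt(T)) + r*K*exp(-rT)*N(-d2) - q*S*exp(-qT)*N(-d1)
N(-d1) = 0.2738498711; N(-d2) = 0.3438329125; sqrt(T) = 0.8660254038
Term 1 = -10.4200 * 0.9777512372 * 0.3329824108 * 0.2300 / (2 * 0.8660254038) = -0.4504894192
Term 2 = 0.0650 * 9.6800 * 0.9524192047 * 0.3438329125 = 0.2060460551
Term 3 = -0.0300 * 10.4200 * 0.9777512372 * 0.2738498711 = -0.0837008539
Theta = -0.4504894192 + (0.2060460551) + (-0.0837008539) = -0.328144


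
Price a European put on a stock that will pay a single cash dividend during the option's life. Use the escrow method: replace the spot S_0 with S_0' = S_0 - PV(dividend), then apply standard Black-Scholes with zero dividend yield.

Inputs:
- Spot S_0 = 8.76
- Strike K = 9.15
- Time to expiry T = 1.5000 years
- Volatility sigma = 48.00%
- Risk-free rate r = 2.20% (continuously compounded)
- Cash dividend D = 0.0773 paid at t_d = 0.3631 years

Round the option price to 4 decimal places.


PV(D) = D * exp(-r * t_d) = 0.0773 * 0.99204362 = 0.07668497
S_0' = S_0 - PV(D) = 8.7600 - 0.07668497 = 8.68331503
d1 = (ln(S_0'/K) + (r + sigma^2/2)*T) / (sigma*sqrt(T)) = 0.26102289
d2 = d1 - sigma*sqrt(T) = -0.32685465
exp(-rT) = 0.96753856
N(-d1) = 0.39703743; N(-d2) = 0.62811109
P = K * exp(-rT) * N(-d2) - S_0' * N(-d1) = 9.1500 * 0.96753856 * 0.62811109 - 8.68331503 * 0.39703743 = 2.1131

Answer: Price = 2.1131


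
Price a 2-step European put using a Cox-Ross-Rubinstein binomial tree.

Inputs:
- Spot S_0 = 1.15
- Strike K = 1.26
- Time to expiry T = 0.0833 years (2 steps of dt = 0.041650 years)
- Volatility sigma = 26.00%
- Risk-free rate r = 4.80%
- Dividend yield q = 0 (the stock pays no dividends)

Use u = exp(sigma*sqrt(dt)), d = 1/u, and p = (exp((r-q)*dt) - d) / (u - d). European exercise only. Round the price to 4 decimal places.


dt = T/N = 0.041650
u = exp(sigma*sqrt(dt)) = 1.054495; d = 1/u = 0.948322
p = (exp((r-q)*dt) - d) / (u - d) = 0.505586
Discount per step: exp(-r*dt) = 0.998003
Stock lattice S(k, i) with i counting down-moves:
  k=0: S(0,0) = 1.1500
  k=1: S(1,0) = 1.2127; S(1,1) = 1.0906
  k=2: S(2,0) = 1.2788; S(2,1) = 1.1500; S(2,2) = 1.0342
Terminal payoffs V(N, i) = max(K - S_T, 0):
  V(2,0) = 0.000000; V(2,1) = 0.110000; V(2,2) = 0.225789
Backward induction: V(k, i) = exp(-r*dt) * [p * V(k+1, i) + (1-p) * V(k+1, i+1)].
  V(1,0) = exp(-r*dt) * [p*0.000000 + (1-p)*0.110000] = 0.054277
  V(1,1) = exp(-r*dt) * [p*0.110000 + (1-p)*0.225789] = 0.166914
  V(0,0) = exp(-r*dt) * [p*0.054277 + (1-p)*0.166914] = 0.109747

Answer: Price = V(0,0) = 0.1097


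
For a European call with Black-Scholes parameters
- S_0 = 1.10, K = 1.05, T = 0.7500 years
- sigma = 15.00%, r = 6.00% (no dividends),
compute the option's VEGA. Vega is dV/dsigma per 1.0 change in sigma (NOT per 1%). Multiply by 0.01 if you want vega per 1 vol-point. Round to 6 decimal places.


Answer: Vega = 0.282659

Derivation:
d1 = 0.7694733141; d2 = 0.6395695036
phi(d1) = 0.2967150217; exp(-qT) = 1.0000000000; exp(-rT) = 0.9559974818
Vega = S * exp(-qT) * phi(d1) * sqrt(T) = 1.1000 * 1.0000000000 * 0.2967150217 * 0.8660254038 = 0.282659


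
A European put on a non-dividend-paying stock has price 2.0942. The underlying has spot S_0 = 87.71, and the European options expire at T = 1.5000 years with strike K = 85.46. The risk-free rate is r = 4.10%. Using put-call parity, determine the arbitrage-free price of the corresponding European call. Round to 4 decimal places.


Answer: Call price = 9.4416

Derivation:
Put-call parity: C - P = S_0 * exp(-qT) - K * exp(-rT).
S_0 * exp(-qT) = 87.7100 * 1.00000000 = 87.71000000
K * exp(-rT) = 85.4600 * 0.94035295 = 80.36256274
C = P + S*exp(-qT) - K*exp(-rT)
C = 2.0942 + 87.71000000 - 80.36256274 = 9.4416


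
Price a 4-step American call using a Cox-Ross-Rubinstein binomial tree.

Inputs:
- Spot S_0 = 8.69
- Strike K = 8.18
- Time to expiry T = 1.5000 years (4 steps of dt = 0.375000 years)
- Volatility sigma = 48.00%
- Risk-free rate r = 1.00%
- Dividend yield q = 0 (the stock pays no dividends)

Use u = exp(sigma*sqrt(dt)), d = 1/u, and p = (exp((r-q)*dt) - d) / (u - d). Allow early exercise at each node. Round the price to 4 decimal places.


Answer: Price = V(0,0) = 2.2319

Derivation:
dt = T/N = 0.375000
u = exp(sigma*sqrt(dt)) = 1.341702; d = 1/u = 0.745322
p = (exp((r-q)*dt) - d) / (u - d) = 0.433340
Discount per step: exp(-r*dt) = 0.996257
Stock lattice S(k, i) with i counting down-moves:
  k=0: S(0,0) = 8.6900
  k=1: S(1,0) = 11.6594; S(1,1) = 6.4768
  k=2: S(2,0) = 15.6434; S(2,1) = 8.6900; S(2,2) = 4.8273
  k=3: S(3,0) = 20.9888; S(3,1) = 11.6594; S(3,2) = 6.4768; S(3,3) = 3.5979
  k=4: S(4,0) = 28.1607; S(4,1) = 15.6434; S(4,2) = 8.6900; S(4,3) = 4.8273; S(4,4) = 2.6816
Terminal payoffs V(N, i) = max(S_T - K, 0):
  V(4,0) = 19.980718; V(4,1) = 7.463422; V(4,2) = 0.510000; V(4,3) = 0.000000; V(4,4) = 0.000000
Backward induction: V(k, i) = exp(-r*dt) * [p * V(k+1, i) + (1-p) * V(k+1, i+1)]; then take max(V_cont, immediate exercise) for American.
  V(3,0) = exp(-r*dt) * [p*19.980718 + (1-p)*7.463422] = 12.839424; exercise = 12.808806; V(3,0) = max -> 12.839424
  V(3,1) = exp(-r*dt) * [p*7.463422 + (1-p)*0.510000] = 3.510006; exercise = 3.479388; V(3,1) = max -> 3.510006
  V(3,2) = exp(-r*dt) * [p*0.510000 + (1-p)*0.000000] = 0.220176; exercise = 0.000000; V(3,2) = max -> 0.220176
  V(3,3) = exp(-r*dt) * [p*0.000000 + (1-p)*0.000000] = 0.000000; exercise = 0.000000; V(3,3) = max -> 0.000000
  V(2,0) = exp(-r*dt) * [p*12.839424 + (1-p)*3.510006] = 7.524542; exercise = 7.463422; V(2,0) = max -> 7.524542
  V(2,1) = exp(-r*dt) * [p*3.510006 + (1-p)*0.220176] = 1.639629; exercise = 0.510000; V(2,1) = max -> 1.639629
  V(2,2) = exp(-r*dt) * [p*0.220176 + (1-p)*0.000000] = 0.095054; exercise = 0.000000; V(2,2) = max -> 0.095054
  V(1,0) = exp(-r*dt) * [p*7.524542 + (1-p)*1.639629] = 4.174113; exercise = 3.479388; V(1,0) = max -> 4.174113
  V(1,1) = exp(-r*dt) * [p*1.639629 + (1-p)*0.095054] = 0.761519; exercise = 0.000000; V(1,1) = max -> 0.761519
  V(0,0) = exp(-r*dt) * [p*4.174113 + (1-p)*0.761519] = 2.231945; exercise = 0.510000; V(0,0) = max -> 2.231945
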